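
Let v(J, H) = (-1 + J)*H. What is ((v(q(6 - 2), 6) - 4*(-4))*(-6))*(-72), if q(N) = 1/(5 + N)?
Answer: 4608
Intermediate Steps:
v(J, H) = H*(-1 + J)
((v(q(6 - 2), 6) - 4*(-4))*(-6))*(-72) = ((6*(-1 + 1/(5 + (6 - 2))) - 4*(-4))*(-6))*(-72) = ((6*(-1 + 1/(5 + 4)) + 16)*(-6))*(-72) = ((6*(-1 + 1/9) + 16)*(-6))*(-72) = ((6*(-1 + ⅑) + 16)*(-6))*(-72) = ((6*(-8/9) + 16)*(-6))*(-72) = ((-16/3 + 16)*(-6))*(-72) = ((32/3)*(-6))*(-72) = -64*(-72) = 4608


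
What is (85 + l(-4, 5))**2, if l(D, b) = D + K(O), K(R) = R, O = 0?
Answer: 6561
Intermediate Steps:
l(D, b) = D (l(D, b) = D + 0 = D)
(85 + l(-4, 5))**2 = (85 - 4)**2 = 81**2 = 6561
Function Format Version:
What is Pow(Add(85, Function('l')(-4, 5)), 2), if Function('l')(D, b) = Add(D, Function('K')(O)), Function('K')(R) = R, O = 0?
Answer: 6561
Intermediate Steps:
Function('l')(D, b) = D (Function('l')(D, b) = Add(D, 0) = D)
Pow(Add(85, Function('l')(-4, 5)), 2) = Pow(Add(85, -4), 2) = Pow(81, 2) = 6561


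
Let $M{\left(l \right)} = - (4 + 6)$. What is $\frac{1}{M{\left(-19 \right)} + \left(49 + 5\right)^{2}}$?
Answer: $\frac{1}{2906} \approx 0.00034412$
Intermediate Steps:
$M{\left(l \right)} = -10$ ($M{\left(l \right)} = \left(-1\right) 10 = -10$)
$\frac{1}{M{\left(-19 \right)} + \left(49 + 5\right)^{2}} = \frac{1}{-10 + \left(49 + 5\right)^{2}} = \frac{1}{-10 + 54^{2}} = \frac{1}{-10 + 2916} = \frac{1}{2906}$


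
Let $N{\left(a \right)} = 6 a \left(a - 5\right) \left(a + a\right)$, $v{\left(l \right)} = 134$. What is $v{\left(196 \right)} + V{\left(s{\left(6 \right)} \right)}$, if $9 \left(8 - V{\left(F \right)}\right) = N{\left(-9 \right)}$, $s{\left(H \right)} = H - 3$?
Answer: $1654$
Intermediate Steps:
$s{\left(H \right)} = -3 + H$ ($s{\left(H \right)} = H - 3 = -3 + H$)
$N{\left(a \right)} = 12 a^{2} \left(-5 + a\right)$ ($N{\left(a \right)} = 6 a \left(-5 + a\right) 2 a = 6 a 2 a \left(-5 + a\right) = 12 a^{2} \left(-5 + a\right)$)
$V{\left(F \right)} = 1520$ ($V{\left(F \right)} = 8 - \frac{12 \left(-9\right)^{2} \left(-5 - 9\right)}{9} = 8 - \frac{12 \cdot 81 \left(-14\right)}{9} = 8 - -1512 = 8 + 1512 = 1520$)
$v{\left(196 \right)} + V{\left(s{\left(6 \right)} \right)} = 134 + 1520 = 1654$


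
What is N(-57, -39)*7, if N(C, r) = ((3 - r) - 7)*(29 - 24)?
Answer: 1225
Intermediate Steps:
N(C, r) = -20 - 5*r (N(C, r) = (-4 - r)*5 = -20 - 5*r)
N(-57, -39)*7 = (-20 - 5*(-39))*7 = (-20 + 195)*7 = 175*7 = 1225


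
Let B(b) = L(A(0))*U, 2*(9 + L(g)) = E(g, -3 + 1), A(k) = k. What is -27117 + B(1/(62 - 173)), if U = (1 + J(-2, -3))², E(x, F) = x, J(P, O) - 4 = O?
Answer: -27153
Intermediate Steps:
J(P, O) = 4 + O
L(g) = -9 + g/2
U = 4 (U = (1 + (4 - 3))² = (1 + 1)² = 2² = 4)
B(b) = -36 (B(b) = (-9 + (½)*0)*4 = (-9 + 0)*4 = -9*4 = -36)
-27117 + B(1/(62 - 173)) = -27117 - 36 = -27153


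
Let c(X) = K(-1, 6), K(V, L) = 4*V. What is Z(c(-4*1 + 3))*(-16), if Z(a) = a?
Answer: 64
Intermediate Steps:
c(X) = -4 (c(X) = 4*(-1) = -4)
Z(c(-4*1 + 3))*(-16) = -4*(-16) = 64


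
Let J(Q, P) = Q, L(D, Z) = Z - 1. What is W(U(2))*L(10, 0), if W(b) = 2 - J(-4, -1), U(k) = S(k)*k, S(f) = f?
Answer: -6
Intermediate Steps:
L(D, Z) = -1 + Z
U(k) = k**2 (U(k) = k*k = k**2)
W(b) = 6 (W(b) = 2 - 1*(-4) = 2 + 4 = 6)
W(U(2))*L(10, 0) = 6*(-1 + 0) = 6*(-1) = -6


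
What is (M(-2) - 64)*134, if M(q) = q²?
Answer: -8040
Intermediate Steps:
(M(-2) - 64)*134 = ((-2)² - 64)*134 = (4 - 64)*134 = -60*134 = -8040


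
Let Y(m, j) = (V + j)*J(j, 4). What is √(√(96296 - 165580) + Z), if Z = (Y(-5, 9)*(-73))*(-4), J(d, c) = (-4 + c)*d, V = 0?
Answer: 17321^(¼)*(1 + I) ≈ 11.472 + 11.472*I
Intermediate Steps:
J(d, c) = d*(-4 + c)
Y(m, j) = 0 (Y(m, j) = (0 + j)*(j*(-4 + 4)) = j*(j*0) = j*0 = 0)
Z = 0 (Z = (0*(-73))*(-4) = 0*(-4) = 0)
√(√(96296 - 165580) + Z) = √(√(96296 - 165580) + 0) = √(√(-69284) + 0) = √(2*I*√17321 + 0) = √(2*I*√17321) = √2*17321^(¼)*√I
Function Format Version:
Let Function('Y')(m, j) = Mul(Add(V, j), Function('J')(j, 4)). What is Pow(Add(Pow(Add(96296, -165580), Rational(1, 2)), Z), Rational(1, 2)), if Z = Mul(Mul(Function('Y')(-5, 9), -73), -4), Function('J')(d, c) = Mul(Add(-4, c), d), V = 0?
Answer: Mul(Pow(17321, Rational(1, 4)), Add(1, I)) ≈ Add(11.472, Mul(11.472, I))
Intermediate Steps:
Function('J')(d, c) = Mul(d, Add(-4, c))
Function('Y')(m, j) = 0 (Function('Y')(m, j) = Mul(Add(0, j), Mul(j, Add(-4, 4))) = Mul(j, Mul(j, 0)) = Mul(j, 0) = 0)
Z = 0 (Z = Mul(Mul(0, -73), -4) = Mul(0, -4) = 0)
Pow(Add(Pow(Add(96296, -165580), Rational(1, 2)), Z), Rational(1, 2)) = Pow(Add(Pow(Add(96296, -165580), Rational(1, 2)), 0), Rational(1, 2)) = Pow(Add(Pow(-69284, Rational(1, 2)), 0), Rational(1, 2)) = Pow(Add(Mul(2, I, Pow(17321, Rational(1, 2))), 0), Rational(1, 2)) = Pow(Mul(2, I, Pow(17321, Rational(1, 2))), Rational(1, 2)) = Mul(Pow(2, Rational(1, 2)), Pow(17321, Rational(1, 4)), Pow(I, Rational(1, 2)))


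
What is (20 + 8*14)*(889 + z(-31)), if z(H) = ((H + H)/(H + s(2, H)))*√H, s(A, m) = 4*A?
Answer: 117348 + 8184*I*√31/23 ≈ 1.1735e+5 + 1981.2*I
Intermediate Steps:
z(H) = 2*H^(3/2)/(8 + H) (z(H) = ((H + H)/(H + 4*2))*√H = ((2*H)/(H + 8))*√H = ((2*H)/(8 + H))*√H = (2*H/(8 + H))*√H = 2*H^(3/2)/(8 + H))
(20 + 8*14)*(889 + z(-31)) = (20 + 8*14)*(889 + 2*(-31)^(3/2)/(8 - 31)) = (20 + 112)*(889 + 2*(-31*I*√31)/(-23)) = 132*(889 + 2*(-31*I*√31)*(-1/23)) = 132*(889 + 62*I*√31/23) = 117348 + 8184*I*√31/23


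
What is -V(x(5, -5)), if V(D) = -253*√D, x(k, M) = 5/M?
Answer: 253*I ≈ 253.0*I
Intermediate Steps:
-V(x(5, -5)) = -(-253)*√(5/(-5)) = -(-253)*√(5*(-⅕)) = -(-253)*√(-1) = -(-253)*I = 253*I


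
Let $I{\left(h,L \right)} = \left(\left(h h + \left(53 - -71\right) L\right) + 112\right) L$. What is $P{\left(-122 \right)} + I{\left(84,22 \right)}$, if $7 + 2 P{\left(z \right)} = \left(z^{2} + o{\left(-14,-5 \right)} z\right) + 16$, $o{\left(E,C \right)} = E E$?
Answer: $\frac{426405}{2} \approx 2.132 \cdot 10^{5}$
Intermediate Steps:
$o{\left(E,C \right)} = E^{2}$
$P{\left(z \right)} = \frac{9}{2} + \frac{z^{2}}{2} + 98 z$ ($P{\left(z \right)} = - \frac{7}{2} + \frac{\left(z^{2} + \left(-14\right)^{2} z\right) + 16}{2} = - \frac{7}{2} + \frac{\left(z^{2} + 196 z\right) + 16}{2} = - \frac{7}{2} + \frac{16 + z^{2} + 196 z}{2} = - \frac{7}{2} + \left(8 + \frac{z^{2}}{2} + 98 z\right) = \frac{9}{2} + \frac{z^{2}}{2} + 98 z$)
$I{\left(h,L \right)} = L \left(112 + h^{2} + 124 L\right)$ ($I{\left(h,L \right)} = \left(\left(h^{2} + \left(53 + 71\right) L\right) + 112\right) L = \left(\left(h^{2} + 124 L\right) + 112\right) L = \left(112 + h^{2} + 124 L\right) L = L \left(112 + h^{2} + 124 L\right)$)
$P{\left(-122 \right)} + I{\left(84,22 \right)} = \left(\frac{9}{2} + \frac{\left(-122\right)^{2}}{2} + 98 \left(-122\right)\right) + 22 \left(112 + 84^{2} + 124 \cdot 22\right) = \left(\frac{9}{2} + \frac{1}{2} \cdot 14884 - 11956\right) + 22 \left(112 + 7056 + 2728\right) = \left(\frac{9}{2} + 7442 - 11956\right) + 22 \cdot 9896 = - \frac{9019}{2} + 217712 = \frac{426405}{2}$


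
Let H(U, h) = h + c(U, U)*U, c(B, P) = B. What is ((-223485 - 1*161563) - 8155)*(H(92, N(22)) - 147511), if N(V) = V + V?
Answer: 54656396609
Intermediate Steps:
N(V) = 2*V
H(U, h) = h + U² (H(U, h) = h + U*U = h + U²)
((-223485 - 1*161563) - 8155)*(H(92, N(22)) - 147511) = ((-223485 - 1*161563) - 8155)*((2*22 + 92²) - 147511) = ((-223485 - 161563) - 8155)*((44 + 8464) - 147511) = (-385048 - 8155)*(8508 - 147511) = -393203*(-139003) = 54656396609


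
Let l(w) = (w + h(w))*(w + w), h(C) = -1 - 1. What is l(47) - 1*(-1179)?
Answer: 5409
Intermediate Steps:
h(C) = -2
l(w) = 2*w*(-2 + w) (l(w) = (w - 2)*(w + w) = (-2 + w)*(2*w) = 2*w*(-2 + w))
l(47) - 1*(-1179) = 2*47*(-2 + 47) - 1*(-1179) = 2*47*45 + 1179 = 4230 + 1179 = 5409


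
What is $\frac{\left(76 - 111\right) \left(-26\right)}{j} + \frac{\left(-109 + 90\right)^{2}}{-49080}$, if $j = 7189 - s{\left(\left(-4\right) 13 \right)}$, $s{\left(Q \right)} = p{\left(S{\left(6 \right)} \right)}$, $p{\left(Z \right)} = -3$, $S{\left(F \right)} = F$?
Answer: $\frac{5258311}{44122920} \approx 0.11917$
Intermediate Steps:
$s{\left(Q \right)} = -3$
$j = 7192$ ($j = 7189 - -3 = 7189 + 3 = 7192$)
$\frac{\left(76 - 111\right) \left(-26\right)}{j} + \frac{\left(-109 + 90\right)^{2}}{-49080} = \frac{\left(76 - 111\right) \left(-26\right)}{7192} + \frac{\left(-109 + 90\right)^{2}}{-49080} = \left(-35\right) \left(-26\right) \frac{1}{7192} + \left(-19\right)^{2} \left(- \frac{1}{49080}\right) = 910 \cdot \frac{1}{7192} + 361 \left(- \frac{1}{49080}\right) = \frac{455}{3596} - \frac{361}{49080} = \frac{5258311}{44122920}$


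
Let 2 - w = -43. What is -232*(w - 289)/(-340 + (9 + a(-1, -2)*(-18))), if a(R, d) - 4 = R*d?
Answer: -56608/439 ≈ -128.95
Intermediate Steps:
a(R, d) = 4 + R*d
w = 45 (w = 2 - 1*(-43) = 2 + 43 = 45)
-232*(w - 289)/(-340 + (9 + a(-1, -2)*(-18))) = -232*(45 - 289)/(-340 + (9 + (4 - 1*(-2))*(-18))) = -(-56608)/(-340 + (9 + (4 + 2)*(-18))) = -(-56608)/(-340 + (9 + 6*(-18))) = -(-56608)/(-340 + (9 - 108)) = -(-56608)/(-340 - 99) = -(-56608)/(-439) = -(-56608)*(-1)/439 = -232*244/439 = -56608/439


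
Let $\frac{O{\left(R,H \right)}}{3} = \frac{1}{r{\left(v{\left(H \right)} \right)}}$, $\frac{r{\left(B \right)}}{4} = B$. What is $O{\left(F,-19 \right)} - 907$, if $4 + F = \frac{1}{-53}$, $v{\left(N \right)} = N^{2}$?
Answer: $- \frac{1309705}{1444} \approx -907.0$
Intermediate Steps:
$F = - \frac{213}{53}$ ($F = -4 + \frac{1}{-53} = -4 - \frac{1}{53} = - \frac{213}{53} \approx -4.0189$)
$r{\left(B \right)} = 4 B$
$O{\left(R,H \right)} = \frac{3}{4 H^{2}}$
$O{\left(F,-19 \right)} - 907 = \frac{3}{4 \cdot 361} - 907 = \frac{3}{4} \cdot \frac{1}{361} - 907 = \frac{3}{1444} - 907 = - \frac{1309705}{1444}$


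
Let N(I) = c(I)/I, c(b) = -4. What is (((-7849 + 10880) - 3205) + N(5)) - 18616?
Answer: -93954/5 ≈ -18791.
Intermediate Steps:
N(I) = -4/I
(((-7849 + 10880) - 3205) + N(5)) - 18616 = (((-7849 + 10880) - 3205) - 4/5) - 18616 = ((3031 - 3205) - 4*⅕) - 18616 = (-174 - ⅘) - 18616 = -874/5 - 18616 = -93954/5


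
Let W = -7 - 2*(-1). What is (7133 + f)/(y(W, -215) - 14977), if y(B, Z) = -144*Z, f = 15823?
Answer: 22956/15983 ≈ 1.4363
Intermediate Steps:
W = -5 (W = -7 + 2 = -5)
(7133 + f)/(y(W, -215) - 14977) = (7133 + 15823)/(-144*(-215) - 14977) = 22956/(30960 - 14977) = 22956/15983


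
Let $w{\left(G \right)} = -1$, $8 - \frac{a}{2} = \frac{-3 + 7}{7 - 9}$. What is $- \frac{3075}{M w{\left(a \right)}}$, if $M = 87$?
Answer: $\frac{1025}{29} \approx 35.345$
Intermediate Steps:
$a = 20$ ($a = 16 - 2 \frac{-3 + 7}{7 - 9} = 16 - 2 \frac{4}{-2} = 16 - 2 \cdot 4 \left(- \frac{1}{2}\right) = 16 - -4 = 16 + 4 = 20$)
$- \frac{3075}{M w{\left(a \right)}} = - \frac{3075}{87 \left(-1\right)} = - \frac{3075}{-87} = \left(-3075\right) \left(- \frac{1}{87}\right) = \frac{1025}{29}$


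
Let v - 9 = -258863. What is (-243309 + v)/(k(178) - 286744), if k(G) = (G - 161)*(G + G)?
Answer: 502163/280692 ≈ 1.7890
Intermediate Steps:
v = -258854 (v = 9 - 258863 = -258854)
k(G) = 2*G*(-161 + G) (k(G) = (-161 + G)*(2*G) = 2*G*(-161 + G))
(-243309 + v)/(k(178) - 286744) = (-243309 - 258854)/(2*178*(-161 + 178) - 286744) = -502163/(2*178*17 - 286744) = -502163/(6052 - 286744) = -502163/(-280692) = -502163*(-1/280692) = 502163/280692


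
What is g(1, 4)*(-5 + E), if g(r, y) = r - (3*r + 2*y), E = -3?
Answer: 80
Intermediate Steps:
g(r, y) = -2*r - 2*y (g(r, y) = r - (2*y + 3*r) = r + (-3*r - 2*y) = -2*r - 2*y)
g(1, 4)*(-5 + E) = (-2*1 - 2*4)*(-5 - 3) = (-2 - 8)*(-8) = -10*(-8) = 80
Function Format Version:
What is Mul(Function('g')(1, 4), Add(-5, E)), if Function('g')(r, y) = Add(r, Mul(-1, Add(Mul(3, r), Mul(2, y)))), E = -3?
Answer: 80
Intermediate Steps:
Function('g')(r, y) = Add(Mul(-2, r), Mul(-2, y)) (Function('g')(r, y) = Add(r, Mul(-1, Add(Mul(2, y), Mul(3, r)))) = Add(r, Add(Mul(-3, r), Mul(-2, y))) = Add(Mul(-2, r), Mul(-2, y)))
Mul(Function('g')(1, 4), Add(-5, E)) = Mul(Add(Mul(-2, 1), Mul(-2, 4)), Add(-5, -3)) = Mul(Add(-2, -8), -8) = Mul(-10, -8) = 80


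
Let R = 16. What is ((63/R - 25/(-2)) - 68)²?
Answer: 680625/256 ≈ 2658.7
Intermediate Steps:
((63/R - 25/(-2)) - 68)² = ((63/16 - 25/(-2)) - 68)² = ((63*(1/16) - 25*(-½)) - 68)² = ((63/16 + 25/2) - 68)² = (263/16 - 68)² = (-825/16)² = 680625/256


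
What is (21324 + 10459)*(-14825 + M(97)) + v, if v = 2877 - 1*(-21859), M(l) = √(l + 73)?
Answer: -471158239 + 31783*√170 ≈ -4.7074e+8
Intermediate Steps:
M(l) = √(73 + l)
v = 24736 (v = 2877 + 21859 = 24736)
(21324 + 10459)*(-14825 + M(97)) + v = (21324 + 10459)*(-14825 + √(73 + 97)) + 24736 = 31783*(-14825 + √170) + 24736 = (-471182975 + 31783*√170) + 24736 = -471158239 + 31783*√170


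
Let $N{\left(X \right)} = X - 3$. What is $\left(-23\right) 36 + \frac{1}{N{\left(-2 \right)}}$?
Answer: $- \frac{4141}{5} \approx -828.2$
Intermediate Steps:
$N{\left(X \right)} = -3 + X$
$\left(-23\right) 36 + \frac{1}{N{\left(-2 \right)}} = \left(-23\right) 36 + \frac{1}{-3 - 2} = -828 + \frac{1}{-5} = -828 - \frac{1}{5} = - \frac{4141}{5}$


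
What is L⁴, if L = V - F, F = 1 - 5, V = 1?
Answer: 625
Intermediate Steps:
F = -4
L = 5 (L = 1 - 1*(-4) = 1 + 4 = 5)
L⁴ = 5⁴ = 625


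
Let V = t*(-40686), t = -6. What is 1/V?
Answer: 1/244116 ≈ 4.0964e-6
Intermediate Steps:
V = 244116 (V = -6*(-40686) = 244116)
1/V = 1/244116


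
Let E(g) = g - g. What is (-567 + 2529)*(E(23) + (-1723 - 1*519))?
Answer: -4398804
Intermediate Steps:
E(g) = 0
(-567 + 2529)*(E(23) + (-1723 - 1*519)) = (-567 + 2529)*(0 + (-1723 - 1*519)) = 1962*(0 + (-1723 - 519)) = 1962*(0 - 2242) = 1962*(-2242) = -4398804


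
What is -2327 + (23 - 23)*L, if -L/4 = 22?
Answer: -2327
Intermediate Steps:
L = -88 (L = -4*22 = -88)
-2327 + (23 - 23)*L = -2327 + (23 - 23)*(-88) = -2327 + 0*(-88) = -2327 + 0 = -2327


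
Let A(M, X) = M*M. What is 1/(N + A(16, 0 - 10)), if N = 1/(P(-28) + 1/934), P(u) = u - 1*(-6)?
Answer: 20547/5259098 ≈ 0.0039069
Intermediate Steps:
P(u) = 6 + u (P(u) = u + 6 = 6 + u)
A(M, X) = M²
N = -934/20547 (N = 1/((6 - 28) + 1/934) = 1/(-22 + 1/934) = 1/(-20547/934) = -934/20547 ≈ -0.045457)
1/(N + A(16, 0 - 10)) = 1/(-934/20547 + 16²) = 1/(-934/20547 + 256) = 1/(5259098/20547) = 20547/5259098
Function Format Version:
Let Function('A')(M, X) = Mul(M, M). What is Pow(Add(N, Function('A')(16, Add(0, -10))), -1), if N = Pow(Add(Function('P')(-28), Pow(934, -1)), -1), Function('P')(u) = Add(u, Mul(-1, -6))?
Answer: Rational(20547, 5259098) ≈ 0.0039069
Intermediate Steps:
Function('P')(u) = Add(6, u) (Function('P')(u) = Add(u, 6) = Add(6, u))
Function('A')(M, X) = Pow(M, 2)
N = Rational(-934, 20547) (N = Pow(Add(Add(6, -28), Pow(934, -1)), -1) = Pow(Add(-22, Rational(1, 934)), -1) = Pow(Rational(-20547, 934), -1) = Rational(-934, 20547) ≈ -0.045457)
Pow(Add(N, Function('A')(16, Add(0, -10))), -1) = Pow(Add(Rational(-934, 20547), Pow(16, 2)), -1) = Pow(Add(Rational(-934, 20547), 256), -1) = Pow(Rational(5259098, 20547), -1) = Rational(20547, 5259098)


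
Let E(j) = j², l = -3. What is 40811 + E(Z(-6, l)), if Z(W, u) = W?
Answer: 40847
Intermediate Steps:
40811 + E(Z(-6, l)) = 40811 + (-6)² = 40811 + 36 = 40847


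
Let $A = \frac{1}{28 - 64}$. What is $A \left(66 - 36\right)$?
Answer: $- \frac{5}{6} \approx -0.83333$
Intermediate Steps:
$A = - \frac{1}{36}$ ($A = \frac{1}{-36} = - \frac{1}{36} \approx -0.027778$)
$A \left(66 - 36\right) = - \frac{66 - 36}{36} = \left(- \frac{1}{36}\right) 30 = - \frac{5}{6}$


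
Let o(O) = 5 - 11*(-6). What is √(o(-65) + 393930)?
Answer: √394001 ≈ 627.70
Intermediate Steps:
o(O) = 71 (o(O) = 5 + 66 = 71)
√(o(-65) + 393930) = √(71 + 393930) = √394001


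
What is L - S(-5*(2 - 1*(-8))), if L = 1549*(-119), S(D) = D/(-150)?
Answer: -552994/3 ≈ -1.8433e+5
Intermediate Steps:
S(D) = -D/150 (S(D) = D*(-1/150) = -D/150)
L = -184331
L - S(-5*(2 - 1*(-8))) = -184331 - (-1)*(-5*(2 - 1*(-8)))/150 = -184331 - (-1)*(-5*(2 + 8))/150 = -184331 - (-1)*(-5*10)/150 = -184331 - (-1)*(-50)/150 = -184331 - 1*1/3 = -184331 - 1/3 = -552994/3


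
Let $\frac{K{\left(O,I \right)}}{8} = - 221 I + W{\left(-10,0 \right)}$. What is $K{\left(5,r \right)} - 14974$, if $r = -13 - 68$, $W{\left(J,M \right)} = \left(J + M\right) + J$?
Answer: $128074$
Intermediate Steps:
$W{\left(J,M \right)} = M + 2 J$
$r = -81$
$K{\left(O,I \right)} = -160 - 1768 I$ ($K{\left(O,I \right)} = 8 \left(- 221 I + \left(0 + 2 \left(-10\right)\right)\right) = 8 \left(- 221 I + \left(0 - 20\right)\right) = 8 \left(- 221 I - 20\right) = 8 \left(-20 - 221 I\right) = -160 - 1768 I$)
$K{\left(5,r \right)} - 14974 = \left(-160 - -143208\right) - 14974 = \left(-160 + 143208\right) - 14974 = 143048 - 14974 = 128074$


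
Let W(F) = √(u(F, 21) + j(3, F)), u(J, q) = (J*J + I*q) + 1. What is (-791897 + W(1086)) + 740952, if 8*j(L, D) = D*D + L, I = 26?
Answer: -50945 + √21237886/4 ≈ -49793.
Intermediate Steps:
j(L, D) = L/8 + D²/8 (j(L, D) = (D*D + L)/8 = (D² + L)/8 = (L + D²)/8 = L/8 + D²/8)
u(J, q) = 1 + J² + 26*q (u(J, q) = (J*J + 26*q) + 1 = (J² + 26*q) + 1 = 1 + J² + 26*q)
W(F) = √(4379/8 + 9*F²/8) (W(F) = √((1 + F² + 26*21) + ((⅛)*3 + F²/8)) = √((1 + F² + 546) + (3/8 + F²/8)) = √((547 + F²) + (3/8 + F²/8)) = √(4379/8 + 9*F²/8))
(-791897 + W(1086)) + 740952 = (-791897 + √(8758 + 18*1086²)/4) + 740952 = (-791897 + √(8758 + 18*1179396)/4) + 740952 = (-791897 + √(8758 + 21229128)/4) + 740952 = (-791897 + √21237886/4) + 740952 = -50945 + √21237886/4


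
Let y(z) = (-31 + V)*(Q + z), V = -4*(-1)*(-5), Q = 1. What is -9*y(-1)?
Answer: 0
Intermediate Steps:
V = -20 (V = 4*(-5) = -20)
y(z) = -51 - 51*z (y(z) = (-31 - 20)*(1 + z) = -51*(1 + z) = -51 - 51*z)
-9*y(-1) = -9*(-51 - 51*(-1)) = -9*(-51 + 51) = -9*0 = 0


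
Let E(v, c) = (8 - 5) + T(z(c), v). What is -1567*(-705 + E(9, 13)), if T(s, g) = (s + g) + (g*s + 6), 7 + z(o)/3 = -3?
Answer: 1546629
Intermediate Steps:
z(o) = -30 (z(o) = -21 + 3*(-3) = -21 - 9 = -30)
T(s, g) = 6 + g + s + g*s (T(s, g) = (g + s) + (6 + g*s) = 6 + g + s + g*s)
E(v, c) = -21 - 29*v (E(v, c) = (8 - 5) + (6 + v - 30 + v*(-30)) = 3 + (6 + v - 30 - 30*v) = 3 + (-24 - 29*v) = -21 - 29*v)
-1567*(-705 + E(9, 13)) = -1567*(-705 + (-21 - 29*9)) = -1567*(-705 + (-21 - 261)) = -1567*(-705 - 282) = -1567*(-987) = 1546629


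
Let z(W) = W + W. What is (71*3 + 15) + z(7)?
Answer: 242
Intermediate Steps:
z(W) = 2*W
(71*3 + 15) + z(7) = (71*3 + 15) + 2*7 = (213 + 15) + 14 = 228 + 14 = 242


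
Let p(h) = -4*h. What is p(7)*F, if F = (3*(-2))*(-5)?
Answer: -840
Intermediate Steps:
F = 30 (F = -6*(-5) = 30)
p(7)*F = -4*7*30 = -28*30 = -840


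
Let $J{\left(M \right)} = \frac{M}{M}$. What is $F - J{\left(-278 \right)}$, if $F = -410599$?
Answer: $-410600$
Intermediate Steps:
$J{\left(M \right)} = 1$
$F - J{\left(-278 \right)} = -410599 - 1 = -410600$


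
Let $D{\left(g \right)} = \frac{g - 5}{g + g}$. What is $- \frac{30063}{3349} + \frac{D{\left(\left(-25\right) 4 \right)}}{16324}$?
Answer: $- \frac{2804266593}{312394720} \approx -8.9767$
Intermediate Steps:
$D{\left(g \right)} = \frac{-5 + g}{2 g}$
$- \frac{30063}{3349} + \frac{D{\left(\left(-25\right) 4 \right)}}{16324} = - \frac{30063}{3349} + \frac{\frac{1}{2} \frac{1}{\left(-25\right) 4} \left(-5 - 100\right)}{16324} = \left(-30063\right) \frac{1}{3349} + \frac{-5 - 100}{2 \left(-100\right)} \frac{1}{16324} = - \frac{30063}{3349} + \frac{1}{2} \left(- \frac{1}{100}\right) \left(-105\right) \frac{1}{16324} = - \frac{30063}{3349} + \frac{21}{40} \cdot \frac{1}{16324} = - \frac{30063}{3349} + \frac{3}{93280} = - \frac{2804266593}{312394720}$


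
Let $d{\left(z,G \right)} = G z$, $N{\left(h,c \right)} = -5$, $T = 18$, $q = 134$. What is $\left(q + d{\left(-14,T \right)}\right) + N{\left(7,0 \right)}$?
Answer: $-123$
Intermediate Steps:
$\left(q + d{\left(-14,T \right)}\right) + N{\left(7,0 \right)} = \left(134 + 18 \left(-14\right)\right) - 5 = \left(134 - 252\right) - 5 = -118 - 5 = -123$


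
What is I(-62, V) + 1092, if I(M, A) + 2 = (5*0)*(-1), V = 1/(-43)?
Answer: 1090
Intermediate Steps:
V = -1/43 ≈ -0.023256
I(M, A) = -2 (I(M, A) = -2 + (5*0)*(-1) = -2 + 0*(-1) = -2 + 0 = -2)
I(-62, V) + 1092 = -2 + 1092 = 1090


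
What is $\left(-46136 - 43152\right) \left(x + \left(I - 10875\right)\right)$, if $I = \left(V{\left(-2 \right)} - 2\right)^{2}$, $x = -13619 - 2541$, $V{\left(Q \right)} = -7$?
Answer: $2406668752$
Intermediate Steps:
$x = -16160$
$I = 81$ ($I = \left(-7 - 2\right)^{2} = \left(-9\right)^{2} = 81$)
$\left(-46136 - 43152\right) \left(x + \left(I - 10875\right)\right) = \left(-46136 - 43152\right) \left(-16160 + \left(81 - 10875\right)\right) = - 89288 \left(-16160 + \left(81 - 10875\right)\right) = - 89288 \left(-16160 - 10794\right) = \left(-89288\right) \left(-26954\right) = 2406668752$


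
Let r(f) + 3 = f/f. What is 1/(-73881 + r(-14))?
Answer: -1/73883 ≈ -1.3535e-5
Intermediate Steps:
r(f) = -2 (r(f) = -3 + f/f = -3 + 1 = -2)
1/(-73881 + r(-14)) = 1/(-73881 - 2) = 1/(-73883) = -1/73883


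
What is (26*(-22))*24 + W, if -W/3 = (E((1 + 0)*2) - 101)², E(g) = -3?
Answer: -46176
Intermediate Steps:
W = -32448 (W = -3*(-3 - 101)² = -3*(-104)² = -3*10816 = -32448)
(26*(-22))*24 + W = (26*(-22))*24 - 32448 = -572*24 - 32448 = -13728 - 32448 = -46176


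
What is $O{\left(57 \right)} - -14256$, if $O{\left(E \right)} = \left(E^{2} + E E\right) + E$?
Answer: $20811$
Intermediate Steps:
$O{\left(E \right)} = E + 2 E^{2}$ ($O{\left(E \right)} = \left(E^{2} + E^{2}\right) + E = 2 E^{2} + E = E + 2 E^{2}$)
$O{\left(57 \right)} - -14256 = 57 \left(1 + 2 \cdot 57\right) - -14256 = 57 \left(1 + 114\right) + 14256 = 57 \cdot 115 + 14256 = 6555 + 14256 = 20811$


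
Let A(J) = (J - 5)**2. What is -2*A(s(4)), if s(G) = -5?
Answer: -200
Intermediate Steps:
A(J) = (-5 + J)**2
-2*A(s(4)) = -2*(-5 - 5)**2 = -2*(-10)**2 = -2*100 = -200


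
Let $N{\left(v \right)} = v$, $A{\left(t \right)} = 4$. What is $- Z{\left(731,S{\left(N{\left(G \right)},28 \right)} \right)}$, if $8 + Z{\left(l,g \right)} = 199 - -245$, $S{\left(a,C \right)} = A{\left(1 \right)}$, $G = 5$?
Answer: $-436$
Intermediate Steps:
$S{\left(a,C \right)} = 4$
$Z{\left(l,g \right)} = 436$ ($Z{\left(l,g \right)} = -8 + \left(199 - -245\right) = -8 + \left(199 + 245\right) = -8 + 444 = 436$)
$- Z{\left(731,S{\left(N{\left(G \right)},28 \right)} \right)} = \left(-1\right) 436 = -436$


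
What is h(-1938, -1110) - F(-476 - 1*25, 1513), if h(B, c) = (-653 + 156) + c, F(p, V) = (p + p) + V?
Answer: -2118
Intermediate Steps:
F(p, V) = V + 2*p (F(p, V) = 2*p + V = V + 2*p)
h(B, c) = -497 + c
h(-1938, -1110) - F(-476 - 1*25, 1513) = (-497 - 1110) - (1513 + 2*(-476 - 1*25)) = -1607 - (1513 + 2*(-476 - 25)) = -1607 - (1513 + 2*(-501)) = -1607 - (1513 - 1002) = -1607 - 1*511 = -1607 - 511 = -2118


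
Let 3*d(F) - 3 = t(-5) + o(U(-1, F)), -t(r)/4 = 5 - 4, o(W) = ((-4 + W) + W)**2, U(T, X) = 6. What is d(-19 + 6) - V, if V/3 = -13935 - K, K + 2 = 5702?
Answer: 58926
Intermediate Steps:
K = 5700 (K = -2 + 5702 = 5700)
o(W) = (-4 + 2*W)**2
t(r) = -4 (t(r) = -4*(5 - 4) = -4*1 = -4)
d(F) = 21 (d(F) = 1 + (-4 + 4*(-2 + 6)**2)/3 = 1 + (-4 + 4*4**2)/3 = 1 + (-4 + 4*16)/3 = 1 + (-4 + 64)/3 = 1 + (1/3)*60 = 1 + 20 = 21)
V = -58905 (V = 3*(-13935 - 1*5700) = 3*(-13935 - 5700) = 3*(-19635) = -58905)
d(-19 + 6) - V = 21 - 1*(-58905) = 21 + 58905 = 58926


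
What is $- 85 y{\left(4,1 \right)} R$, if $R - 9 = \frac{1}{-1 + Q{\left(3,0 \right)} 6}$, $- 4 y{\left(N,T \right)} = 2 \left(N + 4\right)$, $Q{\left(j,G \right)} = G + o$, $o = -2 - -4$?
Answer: $\frac{34000}{11} \approx 3090.9$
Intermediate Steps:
$o = 2$ ($o = -2 + 4 = 2$)
$Q{\left(j,G \right)} = 2 + G$ ($Q{\left(j,G \right)} = G + 2 = 2 + G$)
$y{\left(N,T \right)} = -2 - \frac{N}{2}$ ($y{\left(N,T \right)} = - \frac{2 \left(N + 4\right)}{4} = - \frac{2 \left(4 + N\right)}{4} = - \frac{8 + 2 N}{4} = -2 - \frac{N}{2}$)
$R = \frac{100}{11}$ ($R = 9 + \frac{1}{-1 + \left(2 + 0\right) 6} = 9 + \frac{1}{-1 + 2 \cdot 6} = 9 + \frac{1}{-1 + 12} = 9 + \frac{1}{11} = \frac{100}{11} \approx 9.0909$)
$- 85 y{\left(4,1 \right)} R = - 85 \left(-2 - 2\right) \frac{100}{11} = \left(-85\right) \left(-4\right) \frac{100}{11} = 340 \cdot \frac{100}{11} = \frac{34000}{11}$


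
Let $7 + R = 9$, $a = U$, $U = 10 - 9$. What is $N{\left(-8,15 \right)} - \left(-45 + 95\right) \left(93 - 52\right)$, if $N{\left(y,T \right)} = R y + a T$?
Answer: $-2051$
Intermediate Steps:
$U = 1$
$a = 1$
$R = 2$ ($R = -7 + 9 = 2$)
$N{\left(y,T \right)} = T + 2 y$ ($N{\left(y,T \right)} = 2 y + 1 T = 2 y + T = T + 2 y$)
$N{\left(-8,15 \right)} - \left(-45 + 95\right) \left(93 - 52\right) = \left(15 + 2 \left(-8\right)\right) - \left(-45 + 95\right) \left(93 - 52\right) = \left(15 - 16\right) - 50 \cdot 41 = -1 - 2050 = -2051$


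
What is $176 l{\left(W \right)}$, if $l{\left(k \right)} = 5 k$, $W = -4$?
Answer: $-3520$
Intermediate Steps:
$176 l{\left(W \right)} = 176 \cdot 5 \left(-4\right) = 176 \left(-20\right) = -3520$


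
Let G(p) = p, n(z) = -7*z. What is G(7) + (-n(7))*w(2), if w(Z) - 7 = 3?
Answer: 497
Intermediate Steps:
w(Z) = 10 (w(Z) = 7 + 3 = 10)
G(7) + (-n(7))*w(2) = 7 - (-7)*7*10 = 7 - 1*(-49)*10 = 7 + 49*10 = 7 + 490 = 497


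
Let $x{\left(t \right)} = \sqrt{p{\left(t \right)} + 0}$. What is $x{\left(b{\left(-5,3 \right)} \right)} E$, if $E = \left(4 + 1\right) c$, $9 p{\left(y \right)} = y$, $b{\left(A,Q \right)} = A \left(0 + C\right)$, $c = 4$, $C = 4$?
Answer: $\frac{40 i \sqrt{5}}{3} \approx 29.814 i$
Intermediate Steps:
$b{\left(A,Q \right)} = 4 A$ ($b{\left(A,Q \right)} = A \left(0 + 4\right) = A 4 = 4 A$)
$p{\left(y \right)} = \frac{y}{9}$
$E = 20$ ($E = \left(4 + 1\right) 4 = 5 \cdot 4 = 20$)
$x{\left(t \right)} = \frac{\sqrt{t}}{3}$ ($x{\left(t \right)} = \sqrt{\frac{t}{9} + 0} = \sqrt{\frac{t}{9}} = \frac{\sqrt{t}}{3}$)
$x{\left(b{\left(-5,3 \right)} \right)} E = \frac{\sqrt{4 \left(-5\right)}}{3} \cdot 20 = \frac{\sqrt{-20}}{3} \cdot 20 = \frac{2 i \sqrt{5}}{3} \cdot 20 = \frac{40 i \sqrt{5}}{3}$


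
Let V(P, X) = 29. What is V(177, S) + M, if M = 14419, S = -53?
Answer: 14448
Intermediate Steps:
V(177, S) + M = 29 + 14419 = 14448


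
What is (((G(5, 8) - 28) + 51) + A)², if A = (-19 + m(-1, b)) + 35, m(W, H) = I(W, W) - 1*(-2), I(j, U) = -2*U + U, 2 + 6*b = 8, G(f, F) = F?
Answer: 2500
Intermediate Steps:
b = 1 (b = -⅓ + (⅙)*8 = -⅓ + 4/3 = 1)
I(j, U) = -U
m(W, H) = 2 - W (m(W, H) = -W - 1*(-2) = -W + 2 = 2 - W)
A = 19 (A = (-19 + (2 - 1*(-1))) + 35 = (-19 + (2 + 1)) + 35 = (-19 + 3) + 35 = -16 + 35 = 19)
(((G(5, 8) - 28) + 51) + A)² = (((8 - 28) + 51) + 19)² = ((-20 + 51) + 19)² = (31 + 19)² = 50² = 2500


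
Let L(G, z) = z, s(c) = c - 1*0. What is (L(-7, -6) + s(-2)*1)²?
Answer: 64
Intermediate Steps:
s(c) = c (s(c) = c + 0 = c)
(L(-7, -6) + s(-2)*1)² = (-6 - 2*1)² = (-6 - 2)² = (-8)² = 64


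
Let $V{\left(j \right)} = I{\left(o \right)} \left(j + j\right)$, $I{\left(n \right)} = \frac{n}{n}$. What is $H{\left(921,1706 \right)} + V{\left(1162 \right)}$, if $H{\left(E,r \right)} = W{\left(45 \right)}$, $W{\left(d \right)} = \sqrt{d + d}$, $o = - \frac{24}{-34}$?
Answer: $2324 + 3 \sqrt{10} \approx 2333.5$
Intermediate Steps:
$o = \frac{12}{17}$ ($o = \left(-24\right) \left(- \frac{1}{34}\right) = \frac{12}{17} \approx 0.70588$)
$W{\left(d \right)} = \sqrt{2} \sqrt{d}$ ($W{\left(d \right)} = \sqrt{2 d} = \sqrt{2} \sqrt{d}$)
$I{\left(n \right)} = 1$
$H{\left(E,r \right)} = 3 \sqrt{10}$ ($H{\left(E,r \right)} = \sqrt{2} \sqrt{45} = \sqrt{2} \cdot 3 \sqrt{5} = 3 \sqrt{10}$)
$V{\left(j \right)} = 2 j$ ($V{\left(j \right)} = 1 \left(j + j\right) = 1 \cdot 2 j = 2 j$)
$H{\left(921,1706 \right)} + V{\left(1162 \right)} = 3 \sqrt{10} + 2 \cdot 1162 = 3 \sqrt{10} + 2324 = 2324 + 3 \sqrt{10}$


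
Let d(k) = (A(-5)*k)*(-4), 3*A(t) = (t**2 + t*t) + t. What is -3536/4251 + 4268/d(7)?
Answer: -41941/3815 ≈ -10.994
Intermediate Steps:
A(t) = t/3 + 2*t**2/3 (A(t) = ((t**2 + t*t) + t)/3 = ((t**2 + t**2) + t)/3 = (2*t**2 + t)/3 = (t + 2*t**2)/3 = t/3 + 2*t**2/3)
d(k) = -60*k (d(k) = (((1/3)*(-5)*(1 + 2*(-5)))*k)*(-4) = (((1/3)*(-5)*(1 - 10))*k)*(-4) = (((1/3)*(-5)*(-9))*k)*(-4) = (15*k)*(-4) = -60*k)
-3536/4251 + 4268/d(7) = -3536/4251 + 4268/((-60*7)) = -3536*1/4251 + 4268/(-420) = -272/327 + 4268*(-1/420) = -272/327 - 1067/105 = -41941/3815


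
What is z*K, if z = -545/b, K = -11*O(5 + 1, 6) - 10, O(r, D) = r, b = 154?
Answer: 20710/77 ≈ 268.96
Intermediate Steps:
K = -76 (K = -11*(5 + 1) - 10 = -11*6 - 10 = -66 - 10 = -76)
z = -545/154 ≈ -3.5390
z*K = -545/154*(-76) = 20710/77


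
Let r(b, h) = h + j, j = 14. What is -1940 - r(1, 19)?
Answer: -1973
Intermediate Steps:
r(b, h) = 14 + h (r(b, h) = h + 14 = 14 + h)
-1940 - r(1, 19) = -1940 - (14 + 19) = -1940 - 1*33 = -1940 - 33 = -1973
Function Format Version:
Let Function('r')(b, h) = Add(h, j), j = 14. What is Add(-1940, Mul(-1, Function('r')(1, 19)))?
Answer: -1973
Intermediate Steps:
Function('r')(b, h) = Add(14, h) (Function('r')(b, h) = Add(h, 14) = Add(14, h))
Add(-1940, Mul(-1, Function('r')(1, 19))) = Add(-1940, Mul(-1, Add(14, 19))) = Add(-1940, Mul(-1, 33)) = Add(-1940, -33) = -1973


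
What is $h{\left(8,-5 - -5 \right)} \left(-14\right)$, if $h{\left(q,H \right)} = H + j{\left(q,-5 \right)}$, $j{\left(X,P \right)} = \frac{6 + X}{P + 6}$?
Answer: $-196$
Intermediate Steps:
$j{\left(X,P \right)} = \frac{6 + X}{6 + P}$
$h{\left(q,H \right)} = 6 + H + q$ ($h{\left(q,H \right)} = H + \frac{6 + q}{6 - 5} = H + \frac{6 + q}{1} = H + 1 \left(6 + q\right) = H + \left(6 + q\right) = 6 + H + q$)
$h{\left(8,-5 - -5 \right)} \left(-14\right) = \left(6 - 0 + 8\right) \left(-14\right) = \left(6 + \left(-5 + 5\right) + 8\right) \left(-14\right) = \left(6 + 0 + 8\right) \left(-14\right) = 14 \left(-14\right) = -196$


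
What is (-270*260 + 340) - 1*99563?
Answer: -169423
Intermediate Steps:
(-270*260 + 340) - 1*99563 = (-70200 + 340) - 99563 = -69860 - 99563 = -169423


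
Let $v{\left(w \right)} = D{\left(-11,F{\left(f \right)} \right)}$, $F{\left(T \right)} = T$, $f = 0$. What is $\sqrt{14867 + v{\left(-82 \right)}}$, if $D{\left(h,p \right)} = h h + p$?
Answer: $2 \sqrt{3747} \approx 122.43$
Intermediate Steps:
$D{\left(h,p \right)} = p + h^{2}$ ($D{\left(h,p \right)} = h^{2} + p = p + h^{2}$)
$v{\left(w \right)} = 121$ ($v{\left(w \right)} = 0 + \left(-11\right)^{2} = 0 + 121 = 121$)
$\sqrt{14867 + v{\left(-82 \right)}} = \sqrt{14867 + 121} = \sqrt{14988} = 2 \sqrt{3747}$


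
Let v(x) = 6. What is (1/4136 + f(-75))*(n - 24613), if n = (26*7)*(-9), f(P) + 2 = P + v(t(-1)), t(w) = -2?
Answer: 7708737405/4136 ≈ 1.8638e+6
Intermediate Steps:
f(P) = 4 + P (f(P) = -2 + (P + 6) = -2 + (6 + P) = 4 + P)
n = -1638 (n = 182*(-9) = -1638)
(1/4136 + f(-75))*(n - 24613) = (1/4136 + (4 - 75))*(-1638 - 24613) = (1/4136 - 71)*(-26251) = -293655/4136*(-26251) = 7708737405/4136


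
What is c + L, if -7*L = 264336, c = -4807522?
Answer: -33916990/7 ≈ -4.8453e+6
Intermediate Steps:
L = -264336/7 (L = -1/7*264336 = -264336/7 ≈ -37762.)
c + L = -4807522 - 264336/7 = -33916990/7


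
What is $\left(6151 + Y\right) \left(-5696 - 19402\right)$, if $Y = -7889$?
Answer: $43620324$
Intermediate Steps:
$\left(6151 + Y\right) \left(-5696 - 19402\right) = \left(6151 - 7889\right) \left(-5696 - 19402\right) = \left(-1738\right) \left(-25098\right) = 43620324$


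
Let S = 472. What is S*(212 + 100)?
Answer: 147264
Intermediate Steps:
S*(212 + 100) = 472*(212 + 100) = 472*312 = 147264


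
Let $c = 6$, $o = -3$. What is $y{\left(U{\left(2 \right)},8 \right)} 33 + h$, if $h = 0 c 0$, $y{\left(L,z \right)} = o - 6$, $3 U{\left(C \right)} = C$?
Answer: $-297$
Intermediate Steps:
$U{\left(C \right)} = \frac{C}{3}$
$y{\left(L,z \right)} = -9$ ($y{\left(L,z \right)} = -3 - 6 = -9$)
$h = 0$ ($h = 0 \cdot 6 \cdot 0 = 0 \cdot 0 = 0$)
$y{\left(U{\left(2 \right)},8 \right)} 33 + h = \left(-9\right) 33 + 0 = -297 + 0 = -297$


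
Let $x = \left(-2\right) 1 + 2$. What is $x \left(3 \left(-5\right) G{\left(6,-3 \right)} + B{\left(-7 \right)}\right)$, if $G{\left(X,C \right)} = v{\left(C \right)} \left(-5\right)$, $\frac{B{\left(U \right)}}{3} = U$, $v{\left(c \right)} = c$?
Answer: $0$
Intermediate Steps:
$B{\left(U \right)} = 3 U$
$G{\left(X,C \right)} = - 5 C$ ($G{\left(X,C \right)} = C \left(-5\right) = - 5 C$)
$x = 0$ ($x = -2 + 2 = 0$)
$x \left(3 \left(-5\right) G{\left(6,-3 \right)} + B{\left(-7 \right)}\right) = 0 \left(3 \left(-5\right) \left(\left(-5\right) \left(-3\right)\right) + 3 \left(-7\right)\right) = 0 \left(\left(-15\right) 15 - 21\right) = 0 \left(-225 - 21\right) = 0 \left(-246\right) = 0$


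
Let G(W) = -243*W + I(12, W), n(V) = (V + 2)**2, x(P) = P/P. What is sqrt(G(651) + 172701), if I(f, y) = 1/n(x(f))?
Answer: sqrt(130573)/3 ≈ 120.45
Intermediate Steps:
x(P) = 1
n(V) = (2 + V)**2
I(f, y) = 1/9 (I(f, y) = 1/((2 + 1)**2) = 1/(3**2) = 1/9)
G(W) = 1/9 - 243*W (G(W) = -243*W + 1/9 = 1/9 - 243*W)
sqrt(G(651) + 172701) = sqrt((1/9 - 243*651) + 172701) = sqrt((1/9 - 158193) + 172701) = sqrt(-1423736/9 + 172701) = sqrt(130573/9) = sqrt(130573)/3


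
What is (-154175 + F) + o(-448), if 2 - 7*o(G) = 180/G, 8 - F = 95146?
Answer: -195461123/784 ≈ -2.4931e+5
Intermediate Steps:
F = -95138 (F = 8 - 1*95146 = 8 - 95146 = -95138)
o(G) = 2/7 - 180/(7*G)
(-154175 + F) + o(-448) = (-154175 - 95138) + (2/7)*(-90 - 448)/(-448) = -249313 + (2/7)*(-1/448)*(-538) = -249313 + 269/784 = -195461123/784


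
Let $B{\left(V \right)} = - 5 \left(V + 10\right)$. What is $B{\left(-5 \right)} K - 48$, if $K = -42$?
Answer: $1002$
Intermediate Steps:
$B{\left(V \right)} = -50 - 5 V$ ($B{\left(V \right)} = - 5 \left(10 + V\right) = -50 - 5 V$)
$B{\left(-5 \right)} K - 48 = \left(-50 - -25\right) \left(-42\right) - 48 = \left(-50 + 25\right) \left(-42\right) - 48 = \left(-25\right) \left(-42\right) - 48 = 1050 - 48 = 1002$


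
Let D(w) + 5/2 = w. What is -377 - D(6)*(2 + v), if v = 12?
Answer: -426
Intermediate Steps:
D(w) = -5/2 + w
-377 - D(6)*(2 + v) = -377 - (-5/2 + 6)*(2 + 12) = -377 - 7*14/2 = -377 - 1*49 = -377 - 49 = -426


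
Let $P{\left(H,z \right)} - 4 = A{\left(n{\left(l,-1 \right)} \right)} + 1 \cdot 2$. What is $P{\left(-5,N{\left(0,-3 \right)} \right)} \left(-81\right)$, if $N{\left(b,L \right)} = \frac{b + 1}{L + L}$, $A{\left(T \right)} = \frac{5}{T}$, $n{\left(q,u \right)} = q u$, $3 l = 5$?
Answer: $-243$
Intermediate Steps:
$l = \frac{5}{3}$ ($l = \frac{1}{3} \cdot 5 = \frac{5}{3} \approx 1.6667$)
$N{\left(b,L \right)} = \frac{1 + b}{2 L}$
$P{\left(H,z \right)} = 3$ ($P{\left(H,z \right)} = 4 + \left(\frac{5}{\frac{5}{3} \left(-1\right)} + 1 \cdot 2\right) = 4 + \left(\frac{5}{- \frac{5}{3}} + 2\right) = 4 + \left(5 \left(- \frac{3}{5}\right) + 2\right) = 4 + \left(-3 + 2\right) = 4 - 1 = 3$)
$P{\left(-5,N{\left(0,-3 \right)} \right)} \left(-81\right) = 3 \left(-81\right) = -243$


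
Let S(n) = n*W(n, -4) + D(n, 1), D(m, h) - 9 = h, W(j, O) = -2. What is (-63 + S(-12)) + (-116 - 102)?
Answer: -247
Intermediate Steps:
D(m, h) = 9 + h
S(n) = 10 - 2*n (S(n) = n*(-2) + (9 + 1) = -2*n + 10 = 10 - 2*n)
(-63 + S(-12)) + (-116 - 102) = (-63 + (10 - 2*(-12))) + (-116 - 102) = (-63 + (10 + 24)) - 218 = (-63 + 34) - 218 = -29 - 218 = -247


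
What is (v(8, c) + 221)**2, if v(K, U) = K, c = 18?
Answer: 52441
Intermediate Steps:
(v(8, c) + 221)**2 = (8 + 221)**2 = 229**2 = 52441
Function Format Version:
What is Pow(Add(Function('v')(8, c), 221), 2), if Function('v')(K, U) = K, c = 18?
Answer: 52441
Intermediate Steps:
Pow(Add(Function('v')(8, c), 221), 2) = Pow(Add(8, 221), 2) = Pow(229, 2) = 52441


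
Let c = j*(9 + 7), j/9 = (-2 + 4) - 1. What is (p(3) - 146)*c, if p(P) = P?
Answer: -20592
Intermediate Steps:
j = 9 (j = 9*((-2 + 4) - 1) = 9*(2 - 1) = 9*1 = 9)
c = 144 (c = 9*(9 + 7) = 9*16 = 144)
(p(3) - 146)*c = (3 - 146)*144 = -143*144 = -20592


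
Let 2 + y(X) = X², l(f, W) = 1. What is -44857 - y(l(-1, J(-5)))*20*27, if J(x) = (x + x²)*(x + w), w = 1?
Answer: -44317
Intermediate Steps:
J(x) = (1 + x)*(x + x²) (J(x) = (x + x²)*(x + 1) = (x + x²)*(1 + x) = (1 + x)*(x + x²))
y(X) = -2 + X²
-44857 - y(l(-1, J(-5)))*20*27 = -44857 - (-2 + 1²)*20*27 = -44857 - (-2 + 1)*20*27 = -44857 - (-1*20)*27 = -44857 - (-20)*27 = -44857 - 1*(-540) = -44857 + 540 = -44317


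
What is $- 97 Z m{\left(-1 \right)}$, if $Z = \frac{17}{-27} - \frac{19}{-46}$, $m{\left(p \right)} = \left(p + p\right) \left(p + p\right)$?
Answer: $\frac{52186}{621} \approx 84.035$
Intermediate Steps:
$m{\left(p \right)} = 4 p^{2}$ ($m{\left(p \right)} = 2 p 2 p = 4 p^{2}$)
$Z = - \frac{269}{1242}$ ($Z = 17 \left(- \frac{1}{27}\right) - - \frac{19}{46} = - \frac{17}{27} + \frac{19}{46} = - \frac{269}{1242} \approx -0.21659$)
$- 97 Z m{\left(-1 \right)} = \left(-97\right) \left(- \frac{269}{1242}\right) 4 \left(-1\right)^{2} = \frac{26093 \cdot 4 \cdot 1}{1242} = \frac{26093}{1242} \cdot 4 = \frac{52186}{621}$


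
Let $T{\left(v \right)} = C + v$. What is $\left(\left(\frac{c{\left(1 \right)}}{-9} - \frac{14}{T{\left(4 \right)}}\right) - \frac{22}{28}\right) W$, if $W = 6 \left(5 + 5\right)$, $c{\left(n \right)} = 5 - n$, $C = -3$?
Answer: $- \frac{19190}{21} \approx -913.81$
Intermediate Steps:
$T{\left(v \right)} = -3 + v$
$W = 60$ ($W = 6 \cdot 10 = 60$)
$\left(\left(\frac{c{\left(1 \right)}}{-9} - \frac{14}{T{\left(4 \right)}}\right) - \frac{22}{28}\right) W = \left(\left(\frac{5 - 1}{-9} - \frac{14}{-3 + 4}\right) - \frac{22}{28}\right) 60 = \left(\left(\left(5 - 1\right) \left(- \frac{1}{9}\right) - \frac{14}{1}\right) - \frac{11}{14}\right) 60 = \left(\left(4 \left(- \frac{1}{9}\right) - 14\right) - \frac{11}{14}\right) 60 = \left(\left(- \frac{4}{9} - 14\right) - \frac{11}{14}\right) 60 = \left(- \frac{130}{9} - \frac{11}{14}\right) 60 = \left(- \frac{1919}{126}\right) 60 = - \frac{19190}{21}$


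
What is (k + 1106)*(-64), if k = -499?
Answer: -38848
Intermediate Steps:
(k + 1106)*(-64) = (-499 + 1106)*(-64) = 607*(-64) = -38848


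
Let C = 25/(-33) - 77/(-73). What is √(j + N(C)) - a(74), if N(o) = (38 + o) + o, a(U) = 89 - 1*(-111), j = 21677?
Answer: -200 + √126021696603/2409 ≈ -52.638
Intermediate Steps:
a(U) = 200 (a(U) = 89 + 111 = 200)
C = 716/2409 (C = 25*(-1/33) - 77*(-1/73) = -25/33 + 77/73 = 716/2409 ≈ 0.29722)
N(o) = 38 + 2*o
√(j + N(C)) - a(74) = √(21677 + (38 + 2*(716/2409))) - 1*200 = √(21677 + (38 + 1432/2409)) - 200 = √(21677 + 92974/2409) - 200 = √(52312867/2409) - 200 = √126021696603/2409 - 200 = -200 + √126021696603/2409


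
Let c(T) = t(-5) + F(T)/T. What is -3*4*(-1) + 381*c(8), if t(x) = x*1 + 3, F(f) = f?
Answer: -369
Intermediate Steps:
t(x) = 3 + x (t(x) = x + 3 = 3 + x)
c(T) = -1 (c(T) = (3 - 5) + T/T = -2 + 1 = -1)
-3*4*(-1) + 381*c(8) = -3*4*(-1) + 381*(-1) = -12*(-1) - 381 = 12 - 381 = -369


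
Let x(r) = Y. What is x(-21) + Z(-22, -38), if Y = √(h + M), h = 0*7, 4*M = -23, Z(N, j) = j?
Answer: -38 + I*√23/2 ≈ -38.0 + 2.3979*I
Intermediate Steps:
M = -23/4 (M = (¼)*(-23) = -23/4 ≈ -5.7500)
h = 0
Y = I*√23/2 (Y = √(0 - 23/4) = √(-23/4) = I*√23/2 ≈ 2.3979*I)
x(r) = I*√23/2
x(-21) + Z(-22, -38) = I*√23/2 - 38 = -38 + I*√23/2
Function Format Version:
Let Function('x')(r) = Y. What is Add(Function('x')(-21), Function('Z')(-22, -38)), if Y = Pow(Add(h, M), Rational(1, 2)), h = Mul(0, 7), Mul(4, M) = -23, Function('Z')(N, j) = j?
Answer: Add(-38, Mul(Rational(1, 2), I, Pow(23, Rational(1, 2)))) ≈ Add(-38.000, Mul(2.3979, I))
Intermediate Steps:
M = Rational(-23, 4) (M = Mul(Rational(1, 4), -23) = Rational(-23, 4) ≈ -5.7500)
h = 0
Y = Mul(Rational(1, 2), I, Pow(23, Rational(1, 2))) (Y = Pow(Add(0, Rational(-23, 4)), Rational(1, 2)) = Pow(Rational(-23, 4), Rational(1, 2)) = Mul(Rational(1, 2), I, Pow(23, Rational(1, 2))) ≈ Mul(2.3979, I))
Function('x')(r) = Mul(Rational(1, 2), I, Pow(23, Rational(1, 2)))
Add(Function('x')(-21), Function('Z')(-22, -38)) = Add(Mul(Rational(1, 2), I, Pow(23, Rational(1, 2))), -38) = Add(-38, Mul(Rational(1, 2), I, Pow(23, Rational(1, 2))))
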